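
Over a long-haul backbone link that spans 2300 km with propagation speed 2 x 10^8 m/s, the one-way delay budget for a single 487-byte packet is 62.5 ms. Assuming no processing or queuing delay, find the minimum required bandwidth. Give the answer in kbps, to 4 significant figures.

L = 3896 bits.
Propagation delay = 2300000 / 200000000 = 11.5 ms.
Transmission budget = 62.5 − 11.5 = 51 ms.
R ≥ L / t_tx = 3896 bits / 0.051 s = 76.39 kbps.

76.39 kbps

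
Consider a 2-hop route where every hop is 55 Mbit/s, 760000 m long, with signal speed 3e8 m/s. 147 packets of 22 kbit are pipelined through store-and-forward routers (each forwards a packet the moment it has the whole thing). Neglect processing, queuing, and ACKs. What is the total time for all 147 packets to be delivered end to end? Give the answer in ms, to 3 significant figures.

Per-hop transmission t_tx = L/R = 22000/55000000 = 0.4 ms.
Per-hop propagation t_prop = 760000/300000000 = 2.53333 ms.
Pipeline fill: first packet needs 2·t_tx to clear all hops; remaining 146 packets each add one t_tx.
Total = (2+147-1)·t_tx + 2·t_prop = 148·0.4 + 2·2.53333 = 64.3 ms.

64.3 ms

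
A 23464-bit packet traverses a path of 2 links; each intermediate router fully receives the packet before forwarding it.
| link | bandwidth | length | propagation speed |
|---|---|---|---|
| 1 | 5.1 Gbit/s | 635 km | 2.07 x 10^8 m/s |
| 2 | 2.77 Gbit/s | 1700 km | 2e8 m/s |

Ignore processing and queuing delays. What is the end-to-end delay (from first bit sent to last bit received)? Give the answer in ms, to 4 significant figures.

Transmission delays (L/R per hop): 0.00460078, 0.00847076 ms; sum = 0.0130715 ms.
Propagation delays (d/s per hop): 3.06763, 8.5 ms; sum = 11.5676 ms.
End-to-end = 11.58 ms.

11.58 ms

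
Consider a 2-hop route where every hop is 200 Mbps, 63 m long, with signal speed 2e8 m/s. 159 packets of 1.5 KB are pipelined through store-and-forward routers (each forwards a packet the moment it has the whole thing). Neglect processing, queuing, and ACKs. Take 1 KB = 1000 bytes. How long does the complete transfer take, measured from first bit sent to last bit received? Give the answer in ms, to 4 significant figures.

9.601 ms

Per-hop transmission t_tx = L/R = 12000/200000000 = 0.06 ms.
Per-hop propagation t_prop = 63/200000000 = 0.000315 ms.
Pipeline fill: first packet needs 2·t_tx to clear all hops; remaining 158 packets each add one t_tx.
Total = (2+159-1)·t_tx + 2·t_prop = 160·0.06 + 2·0.000315 = 9.601 ms.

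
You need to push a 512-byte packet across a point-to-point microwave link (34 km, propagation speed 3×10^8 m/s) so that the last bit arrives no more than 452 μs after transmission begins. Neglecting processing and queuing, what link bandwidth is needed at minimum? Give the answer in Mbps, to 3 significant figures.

12.1 Mbps

L = 4096 bits.
Propagation delay = 34000 / 300000000 = 113.333 μs.
Transmission budget = 452 − 113.333 = 338.667 μs.
R ≥ L / t_tx = 4096 bits / 0.000338667 s = 12.1 Mbps.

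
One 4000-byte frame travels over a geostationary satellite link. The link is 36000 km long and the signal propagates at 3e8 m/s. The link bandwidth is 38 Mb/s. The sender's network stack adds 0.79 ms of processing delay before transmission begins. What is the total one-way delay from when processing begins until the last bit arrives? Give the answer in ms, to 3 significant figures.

L = 4000 × 8 = 32000 bits.
Transmission delay = L/R = 32000 / 38000000 = 0.842105 ms.
Propagation delay = d/s = 36000000 m / 300000000 m/s = 120 ms.
Plus processing delay 0.79 ms = 0.79 ms.
Total = 122 ms.

122 ms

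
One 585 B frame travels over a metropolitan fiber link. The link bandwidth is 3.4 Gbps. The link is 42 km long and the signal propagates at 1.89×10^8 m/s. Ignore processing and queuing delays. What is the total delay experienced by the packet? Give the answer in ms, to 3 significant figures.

0.224 ms

L = 585 × 8 = 4680 bits.
Transmission delay = L/R = 4680 / 3400000000 = 0.00137647 ms.
Propagation delay = d/s = 42000 m / 189000000 m/s = 0.222222 ms.
Total = 0.224 ms.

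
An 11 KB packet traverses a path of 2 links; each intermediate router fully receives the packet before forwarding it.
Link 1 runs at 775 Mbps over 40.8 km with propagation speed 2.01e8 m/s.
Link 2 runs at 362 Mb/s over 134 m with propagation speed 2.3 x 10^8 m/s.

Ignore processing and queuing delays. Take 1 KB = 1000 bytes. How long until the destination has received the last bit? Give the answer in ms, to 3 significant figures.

L = 88000 bits.
Transmission delays (L/R per hop): 0.113548, 0.243094 ms; sum = 0.356642 ms.
Propagation delays (d/s per hop): 0.202985, 0.000582609 ms; sum = 0.203568 ms.
End-to-end = 0.560 ms.

0.560 ms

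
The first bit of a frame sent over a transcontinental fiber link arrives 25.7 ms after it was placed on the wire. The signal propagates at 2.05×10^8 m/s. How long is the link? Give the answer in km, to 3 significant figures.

5270 km

d = s × t_prop = 2.05e+08 × 0.0257 = 5270 km.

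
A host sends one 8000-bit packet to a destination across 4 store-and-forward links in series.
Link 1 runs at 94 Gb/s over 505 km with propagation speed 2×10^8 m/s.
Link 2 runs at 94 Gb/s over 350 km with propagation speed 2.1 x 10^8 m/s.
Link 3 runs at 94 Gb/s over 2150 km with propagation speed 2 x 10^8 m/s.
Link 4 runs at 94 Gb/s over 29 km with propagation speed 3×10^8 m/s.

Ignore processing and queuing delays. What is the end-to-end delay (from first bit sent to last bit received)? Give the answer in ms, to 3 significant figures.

Transmission delay per hop = L/R = 8000/94000000000 = 8.51064e-05 ms; 4 hops → 0.000340426 ms.
Propagation delays (d/s per hop): 2.525, 1.66667, 10.75, 0.0966667 ms; sum = 15.0383 ms.
End-to-end = 15.0 ms.

15.0 ms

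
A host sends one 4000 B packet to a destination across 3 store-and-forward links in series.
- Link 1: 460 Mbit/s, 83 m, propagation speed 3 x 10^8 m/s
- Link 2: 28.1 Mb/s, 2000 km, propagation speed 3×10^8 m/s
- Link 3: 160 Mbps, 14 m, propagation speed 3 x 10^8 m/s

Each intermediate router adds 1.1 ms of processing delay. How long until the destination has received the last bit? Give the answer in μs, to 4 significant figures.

L = 4000 × 8 = 32000 bits.
Transmission delays (L/R per hop): 69.5652, 1138.79, 200 μs; sum = 1408.36 μs.
Propagation delays (d/s per hop): 0.276667, 6666.67, 0.0466667 μs; sum = 6666.99 μs.
Processing at 2 router(s): 2 × 1.1 ms = 2200 μs.
End-to-end = 10280 μs.

10280 μs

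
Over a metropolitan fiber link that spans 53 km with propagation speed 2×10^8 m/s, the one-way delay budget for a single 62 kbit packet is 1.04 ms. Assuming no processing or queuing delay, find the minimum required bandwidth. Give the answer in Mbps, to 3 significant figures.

Propagation delay = 53000 / 200000000 = 0.265 ms.
Transmission budget = 1.04 − 0.265 = 0.775 ms.
R ≥ L / t_tx = 62000 bits / 0.000775 s = 80.0 Mbps.

80.0 Mbps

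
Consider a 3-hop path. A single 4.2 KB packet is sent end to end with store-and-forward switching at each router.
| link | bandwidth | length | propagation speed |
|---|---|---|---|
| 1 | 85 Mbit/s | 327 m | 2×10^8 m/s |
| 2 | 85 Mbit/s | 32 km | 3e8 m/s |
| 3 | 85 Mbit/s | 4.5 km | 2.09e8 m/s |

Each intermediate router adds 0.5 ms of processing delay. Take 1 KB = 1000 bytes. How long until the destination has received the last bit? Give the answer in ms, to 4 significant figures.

2.316 ms

L = 33600 bits.
Transmission delay per hop = L/R = 33600/85000000 = 0.395294 ms; 3 hops → 1.18588 ms.
Propagation delays (d/s per hop): 0.001635, 0.106667, 0.0215311 ms; sum = 0.129833 ms.
Processing at 2 router(s): 2 × 0.5 ms = 1 ms.
End-to-end = 2.316 ms.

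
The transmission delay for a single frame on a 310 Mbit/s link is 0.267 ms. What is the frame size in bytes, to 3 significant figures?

L = R × t_tx = 310000000 b/s × 0.000267 s = 82770 bits.
In bytes: 82770 / 8 = 10300 bytes.

10300 bytes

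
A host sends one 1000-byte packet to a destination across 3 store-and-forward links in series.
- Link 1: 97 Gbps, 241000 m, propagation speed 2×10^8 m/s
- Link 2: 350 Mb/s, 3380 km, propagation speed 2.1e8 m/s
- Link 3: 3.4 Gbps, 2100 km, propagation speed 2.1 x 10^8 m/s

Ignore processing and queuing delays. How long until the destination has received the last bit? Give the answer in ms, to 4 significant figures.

L = 1000 × 8 = 8000 bits.
Transmission delays (L/R per hop): 8.24742e-05, 0.0228571, 0.00235294 ms; sum = 0.0252926 ms.
Propagation delays (d/s per hop): 1.205, 16.0952, 10 ms; sum = 27.3002 ms.
End-to-end = 27.33 ms.

27.33 ms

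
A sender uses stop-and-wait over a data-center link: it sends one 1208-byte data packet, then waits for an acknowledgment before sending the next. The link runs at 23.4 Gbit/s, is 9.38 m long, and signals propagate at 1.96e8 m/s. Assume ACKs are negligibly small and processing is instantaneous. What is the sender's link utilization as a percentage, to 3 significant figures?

t_tx = L/R = 9664/23400000000 = 4.12991e-07 s.
t_prop = 9.38/196000000 = 4.78571e-08 s; RTT = 9.57143e-08 s.
Cycle = t_tx + RTT = 5.08706e-07 s.
Utilization = t_tx / cycle = 4.12991e-07/5.08706e-07 = 81.2 %.

81.2 %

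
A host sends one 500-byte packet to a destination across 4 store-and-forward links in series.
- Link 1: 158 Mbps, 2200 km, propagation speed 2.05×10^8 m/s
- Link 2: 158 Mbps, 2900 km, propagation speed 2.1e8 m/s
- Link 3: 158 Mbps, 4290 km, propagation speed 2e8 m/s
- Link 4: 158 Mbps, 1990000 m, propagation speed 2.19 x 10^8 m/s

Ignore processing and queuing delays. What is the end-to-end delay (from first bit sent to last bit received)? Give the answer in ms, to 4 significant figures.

55.18 ms

L = 500 × 8 = 4000 bits.
Transmission delay per hop = L/R = 4000/158000000 = 0.0253165 ms; 4 hops → 0.101266 ms.
Propagation delays (d/s per hop): 10.7317, 13.8095, 21.45, 9.08676 ms; sum = 55.078 ms.
End-to-end = 55.18 ms.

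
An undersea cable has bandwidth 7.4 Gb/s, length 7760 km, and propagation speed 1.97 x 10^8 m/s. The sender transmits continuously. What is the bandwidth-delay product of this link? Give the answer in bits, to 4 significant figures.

Propagation delay = 7760000 / 197000000 = 0.0393909 s.
BDP = R × t_prop = 7400000000 × 0.0393909 = 291492000 bits.

291500000 bits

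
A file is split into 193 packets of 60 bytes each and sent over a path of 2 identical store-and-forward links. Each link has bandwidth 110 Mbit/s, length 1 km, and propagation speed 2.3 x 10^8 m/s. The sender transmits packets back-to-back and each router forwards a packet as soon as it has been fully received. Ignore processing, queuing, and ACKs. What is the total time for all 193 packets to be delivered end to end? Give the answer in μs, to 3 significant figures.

Per-hop transmission t_tx = L/R = 480/110000000 = 4.36364 μs.
Per-hop propagation t_prop = 1000/2.3e+08 = 4.34783 μs.
Pipeline fill: first packet needs 2·t_tx to clear all hops; remaining 192 packets each add one t_tx.
Total = (2+193-1)·t_tx + 2·t_prop = 194·4.36364 + 2·4.34783 = 855 μs.

855 μs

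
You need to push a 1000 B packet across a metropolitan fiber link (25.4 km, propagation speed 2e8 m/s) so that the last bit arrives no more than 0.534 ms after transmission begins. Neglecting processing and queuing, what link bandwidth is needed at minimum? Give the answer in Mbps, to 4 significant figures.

19.66 Mbps

L = 8000 bits.
Propagation delay = 25400 / 200000000 = 0.127 ms.
Transmission budget = 0.534 − 0.127 = 0.407 ms.
R ≥ L / t_tx = 8000 bits / 0.000407 s = 19.66 Mbps.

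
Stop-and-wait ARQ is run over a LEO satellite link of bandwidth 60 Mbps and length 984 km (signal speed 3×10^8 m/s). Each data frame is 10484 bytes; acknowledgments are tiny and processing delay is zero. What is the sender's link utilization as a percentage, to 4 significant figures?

17.57 %

t_tx = L/R = 83872/60000000 = 0.00139787 s.
t_prop = 984000/300000000 = 0.00328 s; RTT = 0.00656 s.
Cycle = t_tx + RTT = 0.00795787 s.
Utilization = t_tx / cycle = 0.00139787/0.00795787 = 17.57 %.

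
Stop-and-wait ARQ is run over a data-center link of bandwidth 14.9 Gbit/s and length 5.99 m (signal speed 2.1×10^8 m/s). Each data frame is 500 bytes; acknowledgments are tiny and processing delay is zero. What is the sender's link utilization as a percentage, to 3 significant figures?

t_tx = L/R = 4000/14900000000 = 2.68456e-07 s.
t_prop = 5.99/210000000 = 2.85238e-08 s; RTT = 5.70476e-08 s.
Cycle = t_tx + RTT = 3.25504e-07 s.
Utilization = t_tx / cycle = 2.68456e-07/3.25504e-07 = 82.5 %.

82.5 %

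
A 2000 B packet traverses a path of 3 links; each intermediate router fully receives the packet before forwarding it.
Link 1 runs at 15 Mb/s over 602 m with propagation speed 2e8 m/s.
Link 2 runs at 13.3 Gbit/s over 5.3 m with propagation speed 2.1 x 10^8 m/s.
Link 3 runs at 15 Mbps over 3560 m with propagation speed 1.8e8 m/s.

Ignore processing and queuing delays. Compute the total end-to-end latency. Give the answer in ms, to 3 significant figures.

L = 2000 × 8 = 16000 bits.
Transmission delays (L/R per hop): 1.06667, 0.00120301, 1.06667 ms; sum = 2.13454 ms.
Propagation delays (d/s per hop): 0.00301, 2.52381e-05, 0.0197778 ms; sum = 0.022813 ms.
End-to-end = 2.16 ms.

2.16 ms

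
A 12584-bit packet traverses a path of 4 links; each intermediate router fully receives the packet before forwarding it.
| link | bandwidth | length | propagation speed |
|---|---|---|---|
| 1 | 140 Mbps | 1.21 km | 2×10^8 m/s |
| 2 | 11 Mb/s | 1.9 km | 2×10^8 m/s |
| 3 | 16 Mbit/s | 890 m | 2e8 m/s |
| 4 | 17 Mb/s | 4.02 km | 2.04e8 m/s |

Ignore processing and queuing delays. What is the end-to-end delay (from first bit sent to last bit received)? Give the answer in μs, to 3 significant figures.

Transmission delays (L/R per hop): 89.8857, 1144, 786.5, 740.235 μs; sum = 2760.62 μs.
Propagation delays (d/s per hop): 6.05, 9.5, 4.45, 19.7059 μs; sum = 39.7059 μs.
End-to-end = 2800 μs.

2800 μs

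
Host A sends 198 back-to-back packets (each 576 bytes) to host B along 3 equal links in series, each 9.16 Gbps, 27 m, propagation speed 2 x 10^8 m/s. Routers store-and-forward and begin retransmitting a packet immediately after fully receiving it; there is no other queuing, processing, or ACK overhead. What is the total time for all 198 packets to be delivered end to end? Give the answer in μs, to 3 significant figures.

101 μs

Per-hop transmission t_tx = L/R = 4608/9160000000 = 0.503057 μs.
Per-hop propagation t_prop = 27/200000000 = 0.135 μs.
Pipeline fill: first packet needs 3·t_tx to clear all hops; remaining 197 packets each add one t_tx.
Total = (3+198-1)·t_tx + 3·t_prop = 200·0.503057 + 3·0.135 = 101 μs.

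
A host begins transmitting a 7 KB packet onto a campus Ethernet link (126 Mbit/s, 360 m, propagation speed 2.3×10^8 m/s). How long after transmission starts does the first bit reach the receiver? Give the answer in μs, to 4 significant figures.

First bit experiences only propagation delay: d/s = 360/2.3e+08 = 1.565 μs.

1.565 μs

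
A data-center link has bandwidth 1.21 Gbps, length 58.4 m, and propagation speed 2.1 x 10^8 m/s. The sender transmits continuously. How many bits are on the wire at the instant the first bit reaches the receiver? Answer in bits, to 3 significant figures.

336 bits

Propagation delay = 58.4 / 210000000 = 2.78095e-07 s.
BDP = R × t_prop = 1210000000 × 2.78095e-07 = 336.495 bits.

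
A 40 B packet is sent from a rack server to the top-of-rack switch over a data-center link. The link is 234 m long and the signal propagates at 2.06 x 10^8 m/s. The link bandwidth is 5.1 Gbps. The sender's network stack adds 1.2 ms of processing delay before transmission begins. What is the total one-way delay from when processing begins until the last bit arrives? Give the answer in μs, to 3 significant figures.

1200 μs

L = 40 × 8 = 320 bits.
Transmission delay = L/R = 320 / 5100000000 = 0.0627451 μs.
Propagation delay = d/s = 234 m / 206000000 m/s = 1.13592 μs.
Plus processing delay 1.2 ms = 1200 μs.
Total = 1200 μs.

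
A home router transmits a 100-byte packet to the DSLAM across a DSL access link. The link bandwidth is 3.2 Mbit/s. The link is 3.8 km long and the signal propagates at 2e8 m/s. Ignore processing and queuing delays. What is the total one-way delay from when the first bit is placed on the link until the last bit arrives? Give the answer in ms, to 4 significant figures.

L = 100 × 8 = 800 bits.
Transmission delay = L/R = 800 / 3200000 = 0.25 ms.
Propagation delay = d/s = 3800 m / 200000000 m/s = 0.019 ms.
Total = 0.2690 ms.

0.2690 ms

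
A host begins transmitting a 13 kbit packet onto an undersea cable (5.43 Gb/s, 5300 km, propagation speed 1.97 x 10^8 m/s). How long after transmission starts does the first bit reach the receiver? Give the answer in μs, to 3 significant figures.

First bit experiences only propagation delay: d/s = 5300000/197000000 = 26900 μs.

26900 μs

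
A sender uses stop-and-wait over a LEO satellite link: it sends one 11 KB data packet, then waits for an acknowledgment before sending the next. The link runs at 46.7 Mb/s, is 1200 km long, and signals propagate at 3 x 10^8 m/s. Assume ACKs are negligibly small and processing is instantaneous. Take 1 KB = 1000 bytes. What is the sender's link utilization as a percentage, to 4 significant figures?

t_tx = L/R = 88000/46700000 = 0.00188437 s.
t_prop = 1200000/300000000 = 0.004 s; RTT = 0.008 s.
Cycle = t_tx + RTT = 0.00988437 s.
Utilization = t_tx / cycle = 0.00188437/0.00988437 = 19.06 %.

19.06 %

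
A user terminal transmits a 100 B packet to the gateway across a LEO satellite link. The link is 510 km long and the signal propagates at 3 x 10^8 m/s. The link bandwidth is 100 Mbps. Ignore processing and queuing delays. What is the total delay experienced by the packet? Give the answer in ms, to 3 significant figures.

L = 100 × 8 = 800 bits.
Transmission delay = L/R = 800 / 100000000 = 0.008 ms.
Propagation delay = d/s = 510000 m / 300000000 m/s = 1.7 ms.
Total = 1.71 ms.

1.71 ms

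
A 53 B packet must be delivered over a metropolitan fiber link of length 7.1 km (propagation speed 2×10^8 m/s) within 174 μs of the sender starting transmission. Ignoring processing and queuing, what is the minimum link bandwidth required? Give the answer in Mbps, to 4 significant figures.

3.061 Mbps

L = 424 bits.
Propagation delay = 7100 / 200000000 = 35.5 μs.
Transmission budget = 174 − 35.5 = 138.5 μs.
R ≥ L / t_tx = 424 bits / 0.0001385 s = 3.061 Mbps.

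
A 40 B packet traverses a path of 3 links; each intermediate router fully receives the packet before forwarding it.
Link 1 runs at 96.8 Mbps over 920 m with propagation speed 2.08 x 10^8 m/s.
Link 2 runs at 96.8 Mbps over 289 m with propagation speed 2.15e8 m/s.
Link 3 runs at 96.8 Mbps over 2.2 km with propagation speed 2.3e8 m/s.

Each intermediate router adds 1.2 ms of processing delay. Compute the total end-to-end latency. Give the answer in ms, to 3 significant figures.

L = 40 × 8 = 320 bits.
Transmission delay per hop = L/R = 320/96800000 = 0.00330579 ms; 3 hops → 0.00991736 ms.
Propagation delays (d/s per hop): 0.00442308, 0.00134419, 0.00956522 ms; sum = 0.0153325 ms.
Processing at 2 router(s): 2 × 1.2 ms = 2.4 ms.
End-to-end = 2.43 ms.

2.43 ms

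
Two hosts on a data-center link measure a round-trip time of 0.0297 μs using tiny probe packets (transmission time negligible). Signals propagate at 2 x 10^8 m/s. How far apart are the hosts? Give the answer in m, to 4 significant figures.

One-way propagation = RTT/2 = 0.01485 μs.
d = s × t = 200000000 × 1.485e-08 = 2.970 m.

2.970 m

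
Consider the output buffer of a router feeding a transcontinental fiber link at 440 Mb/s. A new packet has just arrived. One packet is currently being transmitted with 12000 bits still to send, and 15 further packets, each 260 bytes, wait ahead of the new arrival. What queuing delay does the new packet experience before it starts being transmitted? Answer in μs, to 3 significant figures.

Each queued packet: L/R = 2080/440000000 = 4.72727 μs.
15 queued → 70.9091 μs.
Plus remaining 12000 bits of current packet: 27.2727 μs.
Queuing delay = 98.2 μs.

98.2 μs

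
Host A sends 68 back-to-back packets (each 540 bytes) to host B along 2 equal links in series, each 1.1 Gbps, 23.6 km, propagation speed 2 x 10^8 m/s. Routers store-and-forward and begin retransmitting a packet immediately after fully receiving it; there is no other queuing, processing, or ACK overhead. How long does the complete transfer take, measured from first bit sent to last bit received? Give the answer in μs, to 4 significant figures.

507.0 μs

Per-hop transmission t_tx = L/R = 4320/1100000000 = 3.92727 μs.
Per-hop propagation t_prop = 23600/200000000 = 118 μs.
Pipeline fill: first packet needs 2·t_tx to clear all hops; remaining 67 packets each add one t_tx.
Total = (2+68-1)·t_tx + 2·t_prop = 69·3.92727 + 2·118 = 507.0 μs.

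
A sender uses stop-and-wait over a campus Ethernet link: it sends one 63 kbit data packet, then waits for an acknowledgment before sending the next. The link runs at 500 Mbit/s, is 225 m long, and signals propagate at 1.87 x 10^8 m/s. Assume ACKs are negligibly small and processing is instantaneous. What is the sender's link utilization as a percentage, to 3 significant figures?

t_tx = L/R = 63000/500000000 = 0.000126 s.
t_prop = 225/187000000 = 1.20321e-06 s; RTT = 2.40642e-06 s.
Cycle = t_tx + RTT = 0.000128406 s.
Utilization = t_tx / cycle = 0.000126/0.000128406 = 98.1 %.

98.1 %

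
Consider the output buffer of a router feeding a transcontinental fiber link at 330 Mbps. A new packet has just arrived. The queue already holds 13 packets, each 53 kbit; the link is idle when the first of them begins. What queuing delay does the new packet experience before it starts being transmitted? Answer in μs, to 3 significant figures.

2090 μs

Each queued packet: L/R = 53000/330000000 = 160.606 μs.
13 queued → 2087.88 μs.
Queuing delay = 2090 μs.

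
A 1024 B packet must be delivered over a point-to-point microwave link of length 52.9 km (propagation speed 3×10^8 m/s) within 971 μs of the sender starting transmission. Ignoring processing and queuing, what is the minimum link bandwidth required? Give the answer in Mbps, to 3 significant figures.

10.3 Mbps

L = 8192 bits.
Propagation delay = 52900 / 300000000 = 176.333 μs.
Transmission budget = 971 − 176.333 = 794.667 μs.
R ≥ L / t_tx = 8192 bits / 0.000794667 s = 10.3 Mbps.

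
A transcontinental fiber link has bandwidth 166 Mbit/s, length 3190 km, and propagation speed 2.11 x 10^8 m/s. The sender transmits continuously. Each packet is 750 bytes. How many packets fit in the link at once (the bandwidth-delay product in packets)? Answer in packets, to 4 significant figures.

418.3 packets

Propagation delay = 3190000 / 211000000 = 0.0151185 s.
BDP = R × t_prop = 166000000 × 0.0151185 = 2509670 bits.
In packets of 6000 bits: 418.3 packets.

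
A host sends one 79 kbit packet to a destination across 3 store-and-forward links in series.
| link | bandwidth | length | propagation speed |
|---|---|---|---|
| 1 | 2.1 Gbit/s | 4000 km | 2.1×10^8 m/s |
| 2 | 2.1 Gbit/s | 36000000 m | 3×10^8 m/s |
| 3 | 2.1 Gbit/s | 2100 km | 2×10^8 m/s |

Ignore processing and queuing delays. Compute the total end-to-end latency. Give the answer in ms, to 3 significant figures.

150 ms

L = 79000 bits.
Transmission delay per hop = L/R = 79000/2100000000 = 0.037619 ms; 3 hops → 0.112857 ms.
Propagation delays (d/s per hop): 19.0476, 120, 10.5 ms; sum = 149.548 ms.
End-to-end = 150 ms.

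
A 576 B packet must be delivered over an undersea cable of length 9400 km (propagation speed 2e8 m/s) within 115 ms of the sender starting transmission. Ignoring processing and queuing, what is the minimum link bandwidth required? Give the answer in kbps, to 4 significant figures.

L = 4608 bits.
Propagation delay = 9400000 / 200000000 = 47 ms.
Transmission budget = 115 − 47 = 68 ms.
R ≥ L / t_tx = 4608 bits / 0.068 s = 67.76 kbps.

67.76 kbps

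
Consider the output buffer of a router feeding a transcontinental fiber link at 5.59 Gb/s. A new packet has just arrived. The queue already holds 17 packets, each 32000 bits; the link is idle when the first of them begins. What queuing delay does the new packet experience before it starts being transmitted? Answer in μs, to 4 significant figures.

Each queued packet: L/R = 32000/5590000000 = 5.72451 μs.
17 queued → 97.3166 μs.
Queuing delay = 97.32 μs.

97.32 μs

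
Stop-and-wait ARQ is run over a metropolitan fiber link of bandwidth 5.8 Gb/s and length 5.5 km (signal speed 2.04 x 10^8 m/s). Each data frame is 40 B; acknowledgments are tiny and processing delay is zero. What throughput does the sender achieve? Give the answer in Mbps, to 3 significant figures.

5.93 Mbps

t_tx = L/R = 320/5800000000 = 5.51724e-08 s.
t_prop = 5500/204000000 = 2.69608e-05 s; RTT = 5.39216e-05 s.
Cycle = t_tx + RTT = 5.39767e-05 s.
Throughput = L / cycle = 320 / 5.39767e-05 = 5.93 Mbps.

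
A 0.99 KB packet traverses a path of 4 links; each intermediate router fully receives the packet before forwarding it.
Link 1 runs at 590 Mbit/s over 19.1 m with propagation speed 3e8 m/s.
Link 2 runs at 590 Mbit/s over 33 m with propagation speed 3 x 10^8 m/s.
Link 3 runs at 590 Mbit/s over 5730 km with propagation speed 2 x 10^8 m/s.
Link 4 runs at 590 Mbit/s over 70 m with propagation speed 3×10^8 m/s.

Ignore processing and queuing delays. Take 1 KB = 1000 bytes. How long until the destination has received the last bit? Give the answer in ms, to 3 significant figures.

28.7 ms

L = 7920 bits.
Transmission delay per hop = L/R = 7920/590000000 = 0.0134237 ms; 4 hops → 0.0536949 ms.
Propagation delays (d/s per hop): 6.36667e-05, 0.00011, 28.65, 0.000233333 ms; sum = 28.6504 ms.
End-to-end = 28.7 ms.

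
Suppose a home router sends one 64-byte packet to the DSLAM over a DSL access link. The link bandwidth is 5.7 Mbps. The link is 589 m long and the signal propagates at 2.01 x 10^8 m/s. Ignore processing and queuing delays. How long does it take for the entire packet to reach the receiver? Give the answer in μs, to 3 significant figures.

L = 64 × 8 = 512 bits.
Transmission delay = L/R = 512 / 5700000 = 89.8246 μs.
Propagation delay = d/s = 589 m / 2.01e+08 m/s = 2.93035 μs.
Total = 92.8 μs.

92.8 μs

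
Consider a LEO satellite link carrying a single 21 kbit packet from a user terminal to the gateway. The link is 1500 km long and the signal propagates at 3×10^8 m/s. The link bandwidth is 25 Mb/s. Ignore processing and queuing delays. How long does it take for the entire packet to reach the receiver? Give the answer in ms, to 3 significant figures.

5.84 ms

L = 21000 bits.
Transmission delay = L/R = 21000 / 25000000 = 0.84 ms.
Propagation delay = d/s = 1500000 m / 300000000 m/s = 5 ms.
Total = 5.84 ms.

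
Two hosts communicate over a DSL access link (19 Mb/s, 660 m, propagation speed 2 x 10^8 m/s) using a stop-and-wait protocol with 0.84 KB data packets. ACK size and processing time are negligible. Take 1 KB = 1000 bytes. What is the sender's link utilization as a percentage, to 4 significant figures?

t_tx = L/R = 6720/19000000 = 0.000353684 s.
t_prop = 660/200000000 = 3.3e-06 s; RTT = 6.6e-06 s.
Cycle = t_tx + RTT = 0.000360284 s.
Utilization = t_tx / cycle = 0.000353684/0.000360284 = 98.17 %.

98.17 %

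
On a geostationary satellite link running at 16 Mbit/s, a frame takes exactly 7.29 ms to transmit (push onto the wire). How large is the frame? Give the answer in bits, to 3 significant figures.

L = R × t_tx = 16000000 b/s × 0.00729 s = 116640 bits.

117000 bits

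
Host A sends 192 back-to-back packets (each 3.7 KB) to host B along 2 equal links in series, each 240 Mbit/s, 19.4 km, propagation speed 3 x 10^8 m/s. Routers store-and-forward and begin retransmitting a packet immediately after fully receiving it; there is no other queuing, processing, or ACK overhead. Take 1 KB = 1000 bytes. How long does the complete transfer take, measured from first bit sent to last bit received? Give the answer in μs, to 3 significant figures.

23900 μs

Per-hop transmission t_tx = L/R = 29600/240000000 = 123.333 μs.
Per-hop propagation t_prop = 19400/300000000 = 64.6667 μs.
Pipeline fill: first packet needs 2·t_tx to clear all hops; remaining 191 packets each add one t_tx.
Total = (2+192-1)·t_tx + 2·t_prop = 193·123.333 + 2·64.6667 = 23900 μs.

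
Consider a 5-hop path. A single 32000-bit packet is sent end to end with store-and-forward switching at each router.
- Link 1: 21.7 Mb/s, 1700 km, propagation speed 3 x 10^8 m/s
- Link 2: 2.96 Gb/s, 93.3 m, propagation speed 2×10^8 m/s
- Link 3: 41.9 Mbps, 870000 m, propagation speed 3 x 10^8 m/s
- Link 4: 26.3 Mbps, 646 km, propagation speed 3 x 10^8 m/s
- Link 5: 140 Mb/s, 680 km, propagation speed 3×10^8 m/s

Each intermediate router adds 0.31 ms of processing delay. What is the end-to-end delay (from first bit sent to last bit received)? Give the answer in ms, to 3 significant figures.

Transmission delays (L/R per hop): 1.47465, 0.0108108, 0.763723, 1.21673, 0.228571 ms; sum = 3.69449 ms.
Propagation delays (d/s per hop): 5.66667, 0.0004665, 2.9, 2.15333, 2.26667 ms; sum = 12.9871 ms.
Processing at 4 router(s): 4 × 0.31 ms = 1.24 ms.
End-to-end = 17.9 ms.

17.9 ms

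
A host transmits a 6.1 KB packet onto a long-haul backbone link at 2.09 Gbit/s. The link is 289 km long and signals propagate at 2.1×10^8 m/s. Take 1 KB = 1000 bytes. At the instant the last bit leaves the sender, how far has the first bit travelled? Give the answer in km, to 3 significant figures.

t_tx = L/R = 48800/2.09e+09 = 2.33493e-05 s.
Distance = s × t_tx = 210000000 × 2.33493e-05 = 4.90 km.

4.90 km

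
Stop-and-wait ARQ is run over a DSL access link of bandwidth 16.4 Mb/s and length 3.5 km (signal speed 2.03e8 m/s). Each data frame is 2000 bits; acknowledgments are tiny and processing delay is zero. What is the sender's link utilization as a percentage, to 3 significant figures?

t_tx = L/R = 2000/1.64e+07 = 0.000121951 s.
t_prop = 3500/2.03e+08 = 1.72414e-05 s; RTT = 3.44828e-05 s.
Cycle = t_tx + RTT = 0.000156434 s.
Utilization = t_tx / cycle = 0.000121951/0.000156434 = 78.0 %.

78.0 %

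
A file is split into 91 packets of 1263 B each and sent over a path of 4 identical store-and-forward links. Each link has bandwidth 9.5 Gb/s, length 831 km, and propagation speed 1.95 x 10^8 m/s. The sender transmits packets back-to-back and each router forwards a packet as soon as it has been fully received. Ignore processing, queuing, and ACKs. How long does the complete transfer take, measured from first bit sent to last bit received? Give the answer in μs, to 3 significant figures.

Per-hop transmission t_tx = L/R = 10104/9500000000 = 1.06358 μs.
Per-hop propagation t_prop = 831000/195000000 = 4261.54 μs.
Pipeline fill: first packet needs 4·t_tx to clear all hops; remaining 90 packets each add one t_tx.
Total = (4+91-1)·t_tx + 4·t_prop = 94·1.06358 + 4·4261.54 = 17100 μs.

17100 μs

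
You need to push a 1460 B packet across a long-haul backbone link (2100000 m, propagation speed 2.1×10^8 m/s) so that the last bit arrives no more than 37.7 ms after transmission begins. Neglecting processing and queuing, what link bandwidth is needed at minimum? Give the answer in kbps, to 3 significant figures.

422 kbps

L = 11680 bits.
Propagation delay = 2100000 / 210000000 = 10 ms.
Transmission budget = 37.7 − 10 = 27.7 ms.
R ≥ L / t_tx = 11680 bits / 0.0277 s = 422 kbps.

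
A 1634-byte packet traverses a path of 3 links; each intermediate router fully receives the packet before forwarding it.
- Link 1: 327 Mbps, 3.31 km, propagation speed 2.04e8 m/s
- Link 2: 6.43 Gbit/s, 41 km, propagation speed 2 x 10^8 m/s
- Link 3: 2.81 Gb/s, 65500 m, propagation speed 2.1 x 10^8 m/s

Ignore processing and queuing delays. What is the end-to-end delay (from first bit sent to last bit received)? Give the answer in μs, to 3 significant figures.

580 μs

L = 1634 × 8 = 13072 bits.
Transmission delays (L/R per hop): 39.9755, 2.03297, 4.65196 μs; sum = 46.6605 μs.
Propagation delays (d/s per hop): 16.2255, 205, 311.905 μs; sum = 533.13 μs.
End-to-end = 580 μs.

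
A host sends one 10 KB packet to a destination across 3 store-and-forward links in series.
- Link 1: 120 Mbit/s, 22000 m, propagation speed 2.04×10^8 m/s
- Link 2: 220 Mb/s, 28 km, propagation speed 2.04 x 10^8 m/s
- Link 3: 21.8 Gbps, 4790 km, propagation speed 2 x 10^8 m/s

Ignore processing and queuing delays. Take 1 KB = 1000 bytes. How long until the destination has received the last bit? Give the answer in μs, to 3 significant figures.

25200 μs

L = 80000 bits.
Transmission delays (L/R per hop): 666.667, 363.636, 3.66972 μs; sum = 1033.97 μs.
Propagation delays (d/s per hop): 107.843, 137.255, 23950 μs; sum = 24195.1 μs.
End-to-end = 25200 μs.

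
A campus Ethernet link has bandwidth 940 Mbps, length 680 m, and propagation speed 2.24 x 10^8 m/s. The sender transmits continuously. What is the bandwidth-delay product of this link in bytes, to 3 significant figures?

Propagation delay = 680 / 2.24e+08 = 3.03571e-06 s.
BDP = R × t_prop = 940000000 × 3.03571e-06 = 2853.57 bits.
In bytes: 2853.57/8 = 357 bytes.

357 bytes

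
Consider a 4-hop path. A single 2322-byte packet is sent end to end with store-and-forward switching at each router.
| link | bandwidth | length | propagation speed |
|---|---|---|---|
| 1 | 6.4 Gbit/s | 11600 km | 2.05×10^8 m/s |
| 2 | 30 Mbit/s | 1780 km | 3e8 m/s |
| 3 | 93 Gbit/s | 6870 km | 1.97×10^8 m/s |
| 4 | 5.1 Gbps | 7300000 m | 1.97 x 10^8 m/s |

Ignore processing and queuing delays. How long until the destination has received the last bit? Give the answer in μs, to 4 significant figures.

L = 2322 × 8 = 18576 bits.
Transmission delays (L/R per hop): 2.9025, 619.2, 0.199742, 3.64235 μs; sum = 625.945 μs.
Propagation delays (d/s per hop): 56585.4, 5933.33, 34873.1, 37055.8 μs; sum = 134448 μs.
End-to-end = 135100 μs.

135100 μs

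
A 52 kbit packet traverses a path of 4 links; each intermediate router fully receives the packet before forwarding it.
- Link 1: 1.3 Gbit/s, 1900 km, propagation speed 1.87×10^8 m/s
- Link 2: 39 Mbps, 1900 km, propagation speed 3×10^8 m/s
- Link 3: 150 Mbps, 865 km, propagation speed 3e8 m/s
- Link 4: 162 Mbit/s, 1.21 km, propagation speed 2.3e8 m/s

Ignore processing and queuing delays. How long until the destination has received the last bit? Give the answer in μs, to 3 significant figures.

21400 μs

L = 52000 bits.
Transmission delays (L/R per hop): 40, 1333.33, 346.667, 320.988 μs; sum = 2040.99 μs.
Propagation delays (d/s per hop): 10160.4, 6333.33, 2883.33, 5.26087 μs; sum = 19382.4 μs.
End-to-end = 21400 μs.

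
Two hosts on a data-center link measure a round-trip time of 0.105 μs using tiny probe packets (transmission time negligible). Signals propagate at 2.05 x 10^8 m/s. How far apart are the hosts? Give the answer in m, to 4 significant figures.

10.76 m

One-way propagation = RTT/2 = 0.0525 μs.
d = s × t = 2.05e+08 × 5.25e-08 = 10.76 m.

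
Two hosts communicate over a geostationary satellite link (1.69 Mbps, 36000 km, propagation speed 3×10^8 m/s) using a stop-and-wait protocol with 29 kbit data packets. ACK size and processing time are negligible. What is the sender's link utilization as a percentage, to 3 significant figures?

t_tx = L/R = 29000/1690000 = 0.0171598 s.
t_prop = 36000000/300000000 = 0.12 s; RTT = 0.24 s.
Cycle = t_tx + RTT = 0.25716 s.
Utilization = t_tx / cycle = 0.0171598/0.25716 = 6.67 %.

6.67 %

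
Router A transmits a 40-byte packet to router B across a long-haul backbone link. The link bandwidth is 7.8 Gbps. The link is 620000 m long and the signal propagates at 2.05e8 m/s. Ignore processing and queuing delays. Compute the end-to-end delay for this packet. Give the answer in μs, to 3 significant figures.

L = 40 × 8 = 320 bits.
Transmission delay = L/R = 320 / 7800000000 = 0.0410256 μs.
Propagation delay = d/s = 620000 m / 2.05e+08 m/s = 3024.39 μs.
Total = 3020 μs.

3020 μs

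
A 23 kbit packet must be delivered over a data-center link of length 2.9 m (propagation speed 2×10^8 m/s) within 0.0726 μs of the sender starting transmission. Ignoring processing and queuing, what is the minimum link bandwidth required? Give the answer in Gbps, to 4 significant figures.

Propagation delay = 2.9 / 200000000 = 0.0145 μs.
Transmission budget = 0.0726 − 0.0145 = 0.0581 μs.
R ≥ L / t_tx = 23000 bits / 5.81e-08 s = 395.9 Gbps.

395.9 Gbps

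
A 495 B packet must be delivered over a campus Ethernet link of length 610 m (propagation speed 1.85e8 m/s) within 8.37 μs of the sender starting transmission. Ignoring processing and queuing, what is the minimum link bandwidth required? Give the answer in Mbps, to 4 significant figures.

780.6 Mbps

L = 3960 bits.
Propagation delay = 610 / 185000000 = 3.2973 μs.
Transmission budget = 8.37 − 3.2973 = 5.0727 μs.
R ≥ L / t_tx = 3960 bits / 5.0727e-06 s = 780.6 Mbps.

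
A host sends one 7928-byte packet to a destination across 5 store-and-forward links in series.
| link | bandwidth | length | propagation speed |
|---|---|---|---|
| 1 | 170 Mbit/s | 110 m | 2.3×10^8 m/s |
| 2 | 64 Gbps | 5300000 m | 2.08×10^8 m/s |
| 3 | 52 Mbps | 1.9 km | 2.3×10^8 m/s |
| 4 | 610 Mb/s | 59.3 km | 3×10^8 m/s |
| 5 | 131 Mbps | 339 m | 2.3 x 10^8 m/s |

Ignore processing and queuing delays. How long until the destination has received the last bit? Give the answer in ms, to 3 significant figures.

27.9 ms

L = 7928 × 8 = 63424 bits.
Transmission delays (L/R per hop): 0.373082, 0.000991, 1.21969, 0.103974, 0.484153 ms; sum = 2.18189 ms.
Propagation delays (d/s per hop): 0.000478261, 25.4808, 0.00826087, 0.197667, 0.00147391 ms; sum = 25.6886 ms.
End-to-end = 27.9 ms.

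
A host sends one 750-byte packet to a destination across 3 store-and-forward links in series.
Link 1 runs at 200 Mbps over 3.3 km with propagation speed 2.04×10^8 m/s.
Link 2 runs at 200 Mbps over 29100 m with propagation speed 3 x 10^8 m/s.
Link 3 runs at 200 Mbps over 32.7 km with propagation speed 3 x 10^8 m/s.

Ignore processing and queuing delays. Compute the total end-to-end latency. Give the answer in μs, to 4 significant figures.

312.2 μs

L = 750 × 8 = 6000 bits.
Transmission delay per hop = L/R = 6000/200000000 = 30 μs; 3 hops → 90 μs.
Propagation delays (d/s per hop): 16.1765, 97, 109 μs; sum = 222.176 μs.
End-to-end = 312.2 μs.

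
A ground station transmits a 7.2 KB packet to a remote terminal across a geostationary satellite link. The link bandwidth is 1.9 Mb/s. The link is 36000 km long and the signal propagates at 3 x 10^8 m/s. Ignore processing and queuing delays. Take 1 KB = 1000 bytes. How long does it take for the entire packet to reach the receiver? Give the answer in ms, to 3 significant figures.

L = 57600 bits.
Transmission delay = L/R = 57600 / 1900000 = 30.3158 ms.
Propagation delay = d/s = 36000000 m / 300000000 m/s = 120 ms.
Total = 150 ms.

150 ms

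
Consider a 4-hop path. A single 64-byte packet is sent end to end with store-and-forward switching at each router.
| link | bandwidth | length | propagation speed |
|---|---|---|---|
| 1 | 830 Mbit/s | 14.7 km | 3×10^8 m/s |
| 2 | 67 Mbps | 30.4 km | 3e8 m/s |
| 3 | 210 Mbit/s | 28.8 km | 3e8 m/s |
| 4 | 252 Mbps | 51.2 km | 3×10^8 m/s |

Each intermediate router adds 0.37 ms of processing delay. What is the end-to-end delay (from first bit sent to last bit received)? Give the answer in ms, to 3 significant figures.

L = 64 × 8 = 512 bits.
Transmission delays (L/R per hop): 0.000616867, 0.00764179, 0.0024381, 0.00203175 ms; sum = 0.0127285 ms.
Propagation delays (d/s per hop): 0.049, 0.101333, 0.096, 0.170667 ms; sum = 0.417 ms.
Processing at 3 router(s): 3 × 0.37 ms = 1.11 ms.
End-to-end = 1.54 ms.

1.54 ms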